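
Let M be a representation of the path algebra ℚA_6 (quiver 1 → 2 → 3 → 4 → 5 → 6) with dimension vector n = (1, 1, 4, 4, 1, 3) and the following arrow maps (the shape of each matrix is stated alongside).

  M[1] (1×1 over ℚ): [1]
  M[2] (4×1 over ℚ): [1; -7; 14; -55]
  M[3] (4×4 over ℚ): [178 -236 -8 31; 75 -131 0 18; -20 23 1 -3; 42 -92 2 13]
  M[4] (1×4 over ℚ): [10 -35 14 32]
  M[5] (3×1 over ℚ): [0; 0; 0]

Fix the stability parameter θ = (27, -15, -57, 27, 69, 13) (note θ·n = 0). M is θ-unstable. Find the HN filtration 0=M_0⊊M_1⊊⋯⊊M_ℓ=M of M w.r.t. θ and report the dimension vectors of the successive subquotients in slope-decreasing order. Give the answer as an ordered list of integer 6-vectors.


Barcode: M ≅ I[1,4], I[3,4]^2, I[3,5], I[6,6]^3. HN layers by μ_θ (5 steps, strictly decreasing):
  μ^(1)=69; μ^(2)=27; μ^(3)=13; μ^(4)=-15; μ^(5)=-57

((0, 0, 0, 0, 1, 0); (0, 0, 0, 4, 0, 0); (0, 0, 0, 0, 0, 3); (1, 1, 1, 0, 0, 0); (0, 0, 3, 0, 0, 0))


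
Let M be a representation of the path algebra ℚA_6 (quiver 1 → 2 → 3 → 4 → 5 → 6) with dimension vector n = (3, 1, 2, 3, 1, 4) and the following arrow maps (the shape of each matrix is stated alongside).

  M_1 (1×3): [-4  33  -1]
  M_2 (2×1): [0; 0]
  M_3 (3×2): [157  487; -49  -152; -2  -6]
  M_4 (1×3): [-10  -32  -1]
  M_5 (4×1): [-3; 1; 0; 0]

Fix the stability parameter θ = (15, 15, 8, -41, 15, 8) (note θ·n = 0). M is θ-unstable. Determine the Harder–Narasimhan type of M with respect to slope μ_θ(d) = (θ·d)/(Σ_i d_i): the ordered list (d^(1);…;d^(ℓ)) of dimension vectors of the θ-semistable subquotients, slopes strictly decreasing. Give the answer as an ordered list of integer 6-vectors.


Barcode: M ≅ I[1,1]^2, I[1,2], I[3,4]^2, I[4,6], I[6,6]^3. HN layers by μ_θ (5 steps, strictly decreasing):
  μ^(1)=15; μ^(2)=23/2; μ^(3)=8; μ^(4)=-33/2; μ^(5)=-41

((3, 1, 0, 0, 0, 0); (0, 0, 0, 0, 1, 1); (0, 0, 0, 0, 0, 3); (0, 0, 2, 2, 0, 0); (0, 0, 0, 1, 0, 0))


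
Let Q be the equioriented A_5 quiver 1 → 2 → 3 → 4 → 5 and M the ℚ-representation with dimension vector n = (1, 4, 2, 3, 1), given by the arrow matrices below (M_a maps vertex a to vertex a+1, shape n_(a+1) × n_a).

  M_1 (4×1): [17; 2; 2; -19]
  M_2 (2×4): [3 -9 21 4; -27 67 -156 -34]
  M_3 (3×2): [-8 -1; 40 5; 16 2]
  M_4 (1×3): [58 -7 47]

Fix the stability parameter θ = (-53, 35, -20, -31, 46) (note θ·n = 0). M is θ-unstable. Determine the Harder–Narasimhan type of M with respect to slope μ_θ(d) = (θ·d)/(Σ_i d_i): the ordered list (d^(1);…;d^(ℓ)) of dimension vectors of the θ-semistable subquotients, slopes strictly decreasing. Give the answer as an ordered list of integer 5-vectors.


Interval decomposition of M: I[1,5], I[2,2]^2, I[2,3], I[4,4]^2.
HN type (ℓ=6): μ^(1)=46; μ^(2)=35; μ^(3)=15/2; μ^(4)=-16/3; μ^(5)=-31; μ^(6)=-53

((0, 0, 0, 0, 1); (0, 2, 0, 0, 0); (0, 1, 1, 0, 0); (0, 1, 1, 1, 0); (0, 0, 0, 2, 0); (1, 0, 0, 0, 0))


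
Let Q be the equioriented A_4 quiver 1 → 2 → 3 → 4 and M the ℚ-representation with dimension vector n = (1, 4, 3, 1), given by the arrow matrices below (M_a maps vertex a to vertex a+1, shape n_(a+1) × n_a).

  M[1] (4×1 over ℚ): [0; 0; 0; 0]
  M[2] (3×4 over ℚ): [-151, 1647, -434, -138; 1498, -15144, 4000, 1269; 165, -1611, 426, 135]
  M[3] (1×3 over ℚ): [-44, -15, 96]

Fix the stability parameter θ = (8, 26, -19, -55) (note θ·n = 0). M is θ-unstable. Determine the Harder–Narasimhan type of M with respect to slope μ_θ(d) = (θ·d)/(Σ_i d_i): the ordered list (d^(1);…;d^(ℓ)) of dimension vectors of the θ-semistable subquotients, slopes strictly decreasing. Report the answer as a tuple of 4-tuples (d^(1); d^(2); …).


Via rank(M_{q-1}∘⋯∘M_p): M ≅ I[1,1], I[2,2]^2, I[2,3], I[2,4], I[3,3].
μ_θ-semistable layers: μ^(1)=26; μ^(2)=8; μ^(3)=7/2; μ^(4)=-16; μ^(5)=-19

((0, 2, 0, 0); (1, 0, 0, 0); (0, 1, 1, 0); (0, 1, 1, 1); (0, 0, 1, 0))


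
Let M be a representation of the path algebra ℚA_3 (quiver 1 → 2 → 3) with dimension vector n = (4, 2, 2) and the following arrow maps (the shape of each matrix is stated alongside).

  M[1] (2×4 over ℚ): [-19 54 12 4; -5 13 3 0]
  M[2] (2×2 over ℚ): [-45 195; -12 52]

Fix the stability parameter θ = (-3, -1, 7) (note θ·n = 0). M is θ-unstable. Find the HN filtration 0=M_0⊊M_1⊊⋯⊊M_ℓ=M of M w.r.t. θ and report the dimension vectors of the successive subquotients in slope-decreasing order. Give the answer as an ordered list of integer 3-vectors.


Barcode: M ≅ I[1,1]^2, I[1,2], I[1,3], I[3,3]. HN layers by μ_θ (3 steps, strictly decreasing):
  μ^(1)=7; μ^(2)=-1; μ^(3)=-3

((0, 0, 2); (0, 2, 0); (4, 0, 0))


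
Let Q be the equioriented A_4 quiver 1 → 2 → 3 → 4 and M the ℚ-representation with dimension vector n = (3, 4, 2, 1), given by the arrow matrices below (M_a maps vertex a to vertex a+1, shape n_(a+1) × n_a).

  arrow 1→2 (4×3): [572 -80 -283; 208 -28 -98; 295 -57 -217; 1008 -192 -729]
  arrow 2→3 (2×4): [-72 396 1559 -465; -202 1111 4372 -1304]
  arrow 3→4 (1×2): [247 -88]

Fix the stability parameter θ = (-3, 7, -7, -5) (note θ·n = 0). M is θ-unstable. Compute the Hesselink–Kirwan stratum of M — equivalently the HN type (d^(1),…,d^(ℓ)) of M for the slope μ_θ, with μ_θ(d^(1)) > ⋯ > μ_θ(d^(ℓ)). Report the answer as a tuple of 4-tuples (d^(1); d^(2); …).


Via rank(M_{q-1}∘⋯∘M_p): M ≅ I[1,2], I[1,3], I[1,4], I[2,2].
μ_θ-semistable layers: μ^(1)=7; μ^(2)=0; μ^(3)=-5/3; μ^(4)=-3

((0, 2, 0, 0); (0, 1, 1, 0); (0, 1, 1, 1); (3, 0, 0, 0))


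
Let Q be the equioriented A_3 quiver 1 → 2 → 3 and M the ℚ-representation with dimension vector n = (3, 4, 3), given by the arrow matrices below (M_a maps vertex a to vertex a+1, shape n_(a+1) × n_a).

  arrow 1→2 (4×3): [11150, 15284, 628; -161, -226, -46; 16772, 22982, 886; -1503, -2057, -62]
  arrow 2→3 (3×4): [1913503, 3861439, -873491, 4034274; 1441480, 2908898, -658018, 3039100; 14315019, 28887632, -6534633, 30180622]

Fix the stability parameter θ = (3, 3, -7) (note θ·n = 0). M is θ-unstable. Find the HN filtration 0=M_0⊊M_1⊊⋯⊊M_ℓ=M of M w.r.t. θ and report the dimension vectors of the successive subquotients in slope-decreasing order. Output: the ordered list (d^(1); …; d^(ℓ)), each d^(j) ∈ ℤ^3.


Barcode: M ≅ I[1,2], I[1,3]^2, I[2,3]. HN layers by μ_θ (3 steps, strictly decreasing):
  μ^(1)=3; μ^(2)=-1/3; μ^(3)=-2

((1, 1, 0); (2, 2, 2); (0, 1, 1))


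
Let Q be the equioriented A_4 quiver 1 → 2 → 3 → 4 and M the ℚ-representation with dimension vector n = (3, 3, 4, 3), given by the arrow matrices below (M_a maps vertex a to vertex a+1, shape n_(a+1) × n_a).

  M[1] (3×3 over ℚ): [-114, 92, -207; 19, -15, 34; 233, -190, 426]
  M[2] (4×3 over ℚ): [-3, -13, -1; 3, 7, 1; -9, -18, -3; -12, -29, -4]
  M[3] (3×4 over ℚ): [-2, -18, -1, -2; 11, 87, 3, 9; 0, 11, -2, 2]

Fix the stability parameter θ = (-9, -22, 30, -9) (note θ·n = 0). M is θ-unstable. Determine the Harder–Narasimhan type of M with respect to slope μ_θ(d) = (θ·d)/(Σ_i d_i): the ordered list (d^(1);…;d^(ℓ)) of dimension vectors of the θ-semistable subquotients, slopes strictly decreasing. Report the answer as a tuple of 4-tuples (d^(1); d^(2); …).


Interval decomposition of M: I[1,2], I[1,4]^2, I[3,3], I[3,4].
HN type (ℓ=3): μ^(1)=30; μ^(2)=21/2; μ^(3)=-31/2

((0, 0, 1, 0); (0, 0, 3, 3); (3, 3, 0, 0))


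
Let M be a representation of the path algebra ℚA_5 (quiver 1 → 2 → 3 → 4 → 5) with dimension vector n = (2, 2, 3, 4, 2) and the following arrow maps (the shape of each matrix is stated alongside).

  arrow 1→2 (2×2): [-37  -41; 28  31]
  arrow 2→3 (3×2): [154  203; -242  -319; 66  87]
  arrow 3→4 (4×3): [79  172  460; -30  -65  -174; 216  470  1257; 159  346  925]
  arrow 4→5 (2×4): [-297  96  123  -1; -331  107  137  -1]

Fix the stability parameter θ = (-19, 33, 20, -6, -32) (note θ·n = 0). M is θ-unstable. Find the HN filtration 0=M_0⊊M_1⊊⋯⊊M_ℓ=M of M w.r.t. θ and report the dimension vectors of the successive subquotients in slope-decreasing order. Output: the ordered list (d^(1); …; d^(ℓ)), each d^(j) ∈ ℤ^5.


Barcode: M ≅ I[1,2], I[1,5], I[3,4], I[3,5], I[4,4]. HN layers by μ_θ (5 steps, strictly decreasing):
  μ^(1)=33; μ^(2)=7; μ^(3)=15/4; μ^(4)=-6; μ^(5)=-19

((0, 1, 0, 0, 0); (0, 0, 1, 1, 0); (0, 1, 1, 1, 1); (0, 0, 1, 2, 1); (2, 0, 0, 0, 0))


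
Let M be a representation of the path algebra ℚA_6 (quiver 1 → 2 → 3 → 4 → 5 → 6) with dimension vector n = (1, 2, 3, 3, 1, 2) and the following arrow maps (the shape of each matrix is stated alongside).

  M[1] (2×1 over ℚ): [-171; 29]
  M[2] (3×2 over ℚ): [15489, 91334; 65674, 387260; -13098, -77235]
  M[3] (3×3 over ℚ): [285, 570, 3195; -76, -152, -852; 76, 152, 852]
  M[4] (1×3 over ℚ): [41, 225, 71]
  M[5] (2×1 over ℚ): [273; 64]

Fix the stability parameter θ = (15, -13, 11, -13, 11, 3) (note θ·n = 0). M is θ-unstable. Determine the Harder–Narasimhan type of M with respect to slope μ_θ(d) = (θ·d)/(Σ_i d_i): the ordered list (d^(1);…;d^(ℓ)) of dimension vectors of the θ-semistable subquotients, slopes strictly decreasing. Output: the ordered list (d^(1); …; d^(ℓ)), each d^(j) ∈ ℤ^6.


Via rank(M_{q-1}∘⋯∘M_p): M ≅ I[1,3], I[2,6], I[3,3], I[4,4]^2, I[6,6].
μ_θ-semistable layers: μ^(1)=11; μ^(2)=7; μ^(3)=3; μ^(4)=1; μ^(5)=-1; μ^(6)=-13

((0, 0, 2, 0, 0, 0); (0, 0, 0, 0, 1, 1); (0, 0, 0, 0, 0, 1); (1, 1, 0, 0, 0, 0); (0, 0, 1, 1, 0, 0); (0, 1, 0, 2, 0, 0))


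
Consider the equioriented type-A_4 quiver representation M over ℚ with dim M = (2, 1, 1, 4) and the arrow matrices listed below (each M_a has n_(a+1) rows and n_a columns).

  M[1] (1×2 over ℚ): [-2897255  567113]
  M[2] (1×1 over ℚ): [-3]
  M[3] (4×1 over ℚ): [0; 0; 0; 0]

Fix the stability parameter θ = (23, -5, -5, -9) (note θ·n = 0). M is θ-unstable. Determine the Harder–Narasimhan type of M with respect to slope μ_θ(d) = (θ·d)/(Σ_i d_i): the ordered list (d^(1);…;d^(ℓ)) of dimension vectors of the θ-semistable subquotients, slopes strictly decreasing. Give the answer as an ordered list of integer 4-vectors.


Interval decomposition of M: I[1,1], I[1,3], I[4,4]^4.
HN type (ℓ=3): μ^(1)=23; μ^(2)=13/3; μ^(3)=-9

((1, 0, 0, 0); (1, 1, 1, 0); (0, 0, 0, 4))


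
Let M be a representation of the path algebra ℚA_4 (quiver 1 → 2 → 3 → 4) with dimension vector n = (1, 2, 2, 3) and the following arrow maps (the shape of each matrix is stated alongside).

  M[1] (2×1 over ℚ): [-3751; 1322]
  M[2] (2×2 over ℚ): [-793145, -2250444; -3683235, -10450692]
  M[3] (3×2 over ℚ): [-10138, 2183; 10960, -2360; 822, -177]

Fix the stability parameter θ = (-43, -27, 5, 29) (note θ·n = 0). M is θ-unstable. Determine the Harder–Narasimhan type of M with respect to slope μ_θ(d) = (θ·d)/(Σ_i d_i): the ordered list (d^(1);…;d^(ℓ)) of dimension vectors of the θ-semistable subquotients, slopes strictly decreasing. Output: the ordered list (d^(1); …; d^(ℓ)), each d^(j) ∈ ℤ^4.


Interval decomposition of M: I[1,4], I[2,2], I[3,3], I[4,4]^2.
HN type (ℓ=4): μ^(1)=29; μ^(2)=5; μ^(3)=-27; μ^(4)=-43

((0, 0, 0, 3); (0, 0, 2, 0); (0, 2, 0, 0); (1, 0, 0, 0))


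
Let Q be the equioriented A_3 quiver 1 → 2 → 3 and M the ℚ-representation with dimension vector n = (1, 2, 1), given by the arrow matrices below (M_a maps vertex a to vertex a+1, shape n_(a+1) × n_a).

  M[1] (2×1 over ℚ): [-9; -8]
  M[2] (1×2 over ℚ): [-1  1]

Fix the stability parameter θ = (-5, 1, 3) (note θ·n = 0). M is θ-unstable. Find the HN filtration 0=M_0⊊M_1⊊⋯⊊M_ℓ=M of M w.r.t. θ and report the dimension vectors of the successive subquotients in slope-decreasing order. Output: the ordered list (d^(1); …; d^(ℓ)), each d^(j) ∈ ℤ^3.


Via rank(M_{q-1}∘⋯∘M_p): M ≅ I[1,3], I[2,2].
μ_θ-semistable layers: μ^(1)=3; μ^(2)=1; μ^(3)=-5

((0, 0, 1); (0, 2, 0); (1, 0, 0))


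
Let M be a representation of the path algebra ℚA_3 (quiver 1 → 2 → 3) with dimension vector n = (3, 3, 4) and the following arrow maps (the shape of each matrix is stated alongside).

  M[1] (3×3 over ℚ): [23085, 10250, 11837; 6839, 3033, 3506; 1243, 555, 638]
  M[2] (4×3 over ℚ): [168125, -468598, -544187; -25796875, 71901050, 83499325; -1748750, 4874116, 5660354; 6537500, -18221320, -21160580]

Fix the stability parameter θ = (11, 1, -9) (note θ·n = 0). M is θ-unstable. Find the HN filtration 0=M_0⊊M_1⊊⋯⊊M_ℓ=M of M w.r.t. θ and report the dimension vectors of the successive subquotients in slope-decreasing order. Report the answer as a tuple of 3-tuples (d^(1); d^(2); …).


Barcode: M ≅ I[1,2]^2, I[1,3], I[3,3]^3. HN layers by μ_θ (3 steps, strictly decreasing):
  μ^(1)=6; μ^(2)=1; μ^(3)=-9

((2, 2, 0); (1, 1, 1); (0, 0, 3))


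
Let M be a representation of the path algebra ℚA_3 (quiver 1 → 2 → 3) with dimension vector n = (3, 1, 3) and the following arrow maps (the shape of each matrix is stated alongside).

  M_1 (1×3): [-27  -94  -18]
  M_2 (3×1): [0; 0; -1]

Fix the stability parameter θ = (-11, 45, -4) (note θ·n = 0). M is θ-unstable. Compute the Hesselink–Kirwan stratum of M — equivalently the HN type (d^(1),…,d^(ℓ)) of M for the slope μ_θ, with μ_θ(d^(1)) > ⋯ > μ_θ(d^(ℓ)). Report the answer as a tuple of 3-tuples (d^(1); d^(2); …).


Via rank(M_{q-1}∘⋯∘M_p): M ≅ I[1,1]^2, I[1,3], I[3,3]^2.
μ_θ-semistable layers: μ^(1)=41/2; μ^(2)=-4; μ^(3)=-11

((0, 1, 1); (0, 0, 2); (3, 0, 0))


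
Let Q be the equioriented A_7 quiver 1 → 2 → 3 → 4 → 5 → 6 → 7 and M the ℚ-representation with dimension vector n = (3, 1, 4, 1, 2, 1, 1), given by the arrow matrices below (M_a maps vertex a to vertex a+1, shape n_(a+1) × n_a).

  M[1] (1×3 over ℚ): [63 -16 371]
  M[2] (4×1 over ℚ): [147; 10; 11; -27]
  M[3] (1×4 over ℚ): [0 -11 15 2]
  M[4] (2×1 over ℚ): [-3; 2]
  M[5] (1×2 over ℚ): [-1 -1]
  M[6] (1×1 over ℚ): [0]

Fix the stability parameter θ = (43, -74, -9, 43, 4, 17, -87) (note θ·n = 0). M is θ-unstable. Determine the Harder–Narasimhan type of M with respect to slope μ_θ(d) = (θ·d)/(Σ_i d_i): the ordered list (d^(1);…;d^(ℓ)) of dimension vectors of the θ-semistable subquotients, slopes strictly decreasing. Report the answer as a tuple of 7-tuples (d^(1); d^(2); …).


Interval decomposition of M: I[1,1]^2, I[1,6], I[3,3]^3, I[5,5], I[7,7].
HN type (ℓ=6): μ^(1)=43; μ^(2)=64/3; μ^(3)=4; μ^(4)=-9; μ^(5)=-31/2; μ^(6)=-87

((2, 0, 0, 0, 0, 0, 0); (0, 0, 0, 1, 1, 1, 0); (0, 0, 0, 0, 1, 0, 0); (0, 0, 4, 0, 0, 0, 0); (1, 1, 0, 0, 0, 0, 0); (0, 0, 0, 0, 0, 0, 1))


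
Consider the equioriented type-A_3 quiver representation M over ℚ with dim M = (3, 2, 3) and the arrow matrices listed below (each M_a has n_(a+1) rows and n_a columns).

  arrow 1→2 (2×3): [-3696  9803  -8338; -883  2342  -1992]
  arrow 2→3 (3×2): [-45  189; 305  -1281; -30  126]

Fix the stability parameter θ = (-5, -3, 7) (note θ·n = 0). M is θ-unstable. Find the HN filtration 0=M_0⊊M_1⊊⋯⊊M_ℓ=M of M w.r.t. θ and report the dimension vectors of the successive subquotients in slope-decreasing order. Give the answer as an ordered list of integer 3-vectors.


Barcode: M ≅ I[1,1], I[1,2], I[1,3], I[3,3]^2. HN layers by μ_θ (3 steps, strictly decreasing):
  μ^(1)=7; μ^(2)=-3; μ^(3)=-5

((0, 0, 3); (0, 2, 0); (3, 0, 0))


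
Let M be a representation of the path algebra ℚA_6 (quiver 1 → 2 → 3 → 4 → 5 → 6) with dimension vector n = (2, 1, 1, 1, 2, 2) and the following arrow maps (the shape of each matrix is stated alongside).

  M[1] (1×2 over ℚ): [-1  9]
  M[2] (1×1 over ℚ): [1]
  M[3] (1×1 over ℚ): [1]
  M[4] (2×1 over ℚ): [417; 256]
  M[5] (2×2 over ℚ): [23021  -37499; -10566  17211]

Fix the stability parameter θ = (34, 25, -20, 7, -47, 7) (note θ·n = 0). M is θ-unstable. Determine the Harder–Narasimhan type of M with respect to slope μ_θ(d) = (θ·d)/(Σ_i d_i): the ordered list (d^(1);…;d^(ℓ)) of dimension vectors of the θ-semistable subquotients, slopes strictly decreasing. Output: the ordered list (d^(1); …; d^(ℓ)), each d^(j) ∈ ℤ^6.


Via rank(M_{q-1}∘⋯∘M_p): M ≅ I[1,1], I[1,6], I[5,6].
μ_θ-semistable layers: μ^(1)=34; μ^(2)=7; μ^(3)=-1/5; μ^(4)=-47

((1, 0, 0, 0, 0, 0); (0, 0, 0, 0, 0, 2); (1, 1, 1, 1, 1, 0); (0, 0, 0, 0, 1, 0))


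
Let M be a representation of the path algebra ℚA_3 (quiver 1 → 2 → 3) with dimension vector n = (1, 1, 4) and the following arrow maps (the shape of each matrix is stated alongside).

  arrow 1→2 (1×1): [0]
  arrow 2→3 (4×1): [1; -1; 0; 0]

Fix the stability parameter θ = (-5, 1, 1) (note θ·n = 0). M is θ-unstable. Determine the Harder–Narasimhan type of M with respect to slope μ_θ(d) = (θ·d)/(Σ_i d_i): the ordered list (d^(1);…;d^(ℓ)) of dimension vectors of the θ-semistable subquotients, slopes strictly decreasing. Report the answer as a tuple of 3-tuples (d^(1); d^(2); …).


Interval decomposition of M: I[1,1], I[2,3], I[3,3]^3.
HN type (ℓ=2): μ^(1)=1; μ^(2)=-5

((0, 1, 4); (1, 0, 0))


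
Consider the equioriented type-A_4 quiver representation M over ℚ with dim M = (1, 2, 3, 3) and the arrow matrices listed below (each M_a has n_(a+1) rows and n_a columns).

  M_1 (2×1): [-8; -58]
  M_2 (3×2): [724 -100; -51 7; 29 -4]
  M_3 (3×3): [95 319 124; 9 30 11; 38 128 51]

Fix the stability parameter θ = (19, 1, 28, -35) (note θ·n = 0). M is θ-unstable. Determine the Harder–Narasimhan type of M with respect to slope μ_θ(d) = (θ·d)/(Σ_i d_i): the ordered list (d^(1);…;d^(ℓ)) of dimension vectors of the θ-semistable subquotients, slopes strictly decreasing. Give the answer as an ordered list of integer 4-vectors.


Barcode: M ≅ I[1,4], I[2,4], I[3,4]. HN layers by μ_θ (3 steps, strictly decreasing):
  μ^(1)=13/4; μ^(2)=-2; μ^(3)=-7/2

((1, 1, 1, 1); (0, 1, 1, 1); (0, 0, 1, 1))


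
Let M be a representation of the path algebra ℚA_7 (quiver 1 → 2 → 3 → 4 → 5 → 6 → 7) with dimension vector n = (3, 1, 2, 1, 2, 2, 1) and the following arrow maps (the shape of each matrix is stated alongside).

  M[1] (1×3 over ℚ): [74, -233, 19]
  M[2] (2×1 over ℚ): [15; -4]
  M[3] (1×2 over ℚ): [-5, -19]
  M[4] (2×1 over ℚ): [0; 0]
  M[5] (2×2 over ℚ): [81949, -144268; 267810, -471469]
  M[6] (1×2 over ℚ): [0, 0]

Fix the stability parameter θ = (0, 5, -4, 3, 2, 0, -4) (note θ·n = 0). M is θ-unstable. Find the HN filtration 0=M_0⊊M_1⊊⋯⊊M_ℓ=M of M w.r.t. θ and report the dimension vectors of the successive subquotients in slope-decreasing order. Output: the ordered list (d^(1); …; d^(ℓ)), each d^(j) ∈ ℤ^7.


Barcode: M ≅ I[1,1]^2, I[1,4], I[3,3], I[5,6]^2, I[7,7]. HN layers by μ_θ (5 steps, strictly decreasing):
  μ^(1)=3; μ^(2)=1; μ^(3)=1/2; μ^(4)=0; μ^(5)=-4

((0, 0, 0, 1, 0, 0, 0); (0, 0, 0, 0, 2, 2, 0); (0, 1, 1, 0, 0, 0, 0); (3, 0, 0, 0, 0, 0, 0); (0, 0, 1, 0, 0, 0, 1))


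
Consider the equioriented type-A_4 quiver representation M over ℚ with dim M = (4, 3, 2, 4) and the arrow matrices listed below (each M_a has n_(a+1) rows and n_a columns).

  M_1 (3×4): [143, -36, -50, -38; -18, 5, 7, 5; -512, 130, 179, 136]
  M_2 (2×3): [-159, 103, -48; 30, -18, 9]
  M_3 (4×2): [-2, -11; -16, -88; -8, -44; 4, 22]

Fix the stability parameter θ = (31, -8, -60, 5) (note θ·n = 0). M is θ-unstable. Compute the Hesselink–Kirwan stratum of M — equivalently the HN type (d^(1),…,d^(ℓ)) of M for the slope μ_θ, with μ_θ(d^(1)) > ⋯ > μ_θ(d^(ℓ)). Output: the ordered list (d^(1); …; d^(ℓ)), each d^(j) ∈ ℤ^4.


Barcode: M ≅ I[1,1], I[1,2], I[1,3], I[1,4], I[4,4]^3. HN layers by μ_θ (4 steps, strictly decreasing):
  μ^(1)=31; μ^(2)=23/2; μ^(3)=5; μ^(4)=-37/3

((1, 0, 0, 0); (1, 1, 0, 0); (0, 0, 0, 4); (2, 2, 2, 0))


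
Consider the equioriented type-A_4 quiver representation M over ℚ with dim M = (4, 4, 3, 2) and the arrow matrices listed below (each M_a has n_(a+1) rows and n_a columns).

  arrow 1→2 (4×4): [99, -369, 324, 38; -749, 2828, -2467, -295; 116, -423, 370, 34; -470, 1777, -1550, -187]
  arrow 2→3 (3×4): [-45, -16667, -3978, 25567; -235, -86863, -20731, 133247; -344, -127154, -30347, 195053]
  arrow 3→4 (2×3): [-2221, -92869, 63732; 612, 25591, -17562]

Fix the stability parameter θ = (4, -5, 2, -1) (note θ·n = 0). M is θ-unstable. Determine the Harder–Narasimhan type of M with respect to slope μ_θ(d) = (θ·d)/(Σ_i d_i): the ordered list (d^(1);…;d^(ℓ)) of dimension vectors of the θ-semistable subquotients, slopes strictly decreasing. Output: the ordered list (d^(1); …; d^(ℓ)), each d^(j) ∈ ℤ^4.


Interval decomposition of M: I[1,2], I[1,3], I[1,4]^2.
HN type (ℓ=3): μ^(1)=2; μ^(2)=1/2; μ^(3)=-1/2

((0, 0, 1, 0); (0, 0, 2, 2); (4, 4, 0, 0))


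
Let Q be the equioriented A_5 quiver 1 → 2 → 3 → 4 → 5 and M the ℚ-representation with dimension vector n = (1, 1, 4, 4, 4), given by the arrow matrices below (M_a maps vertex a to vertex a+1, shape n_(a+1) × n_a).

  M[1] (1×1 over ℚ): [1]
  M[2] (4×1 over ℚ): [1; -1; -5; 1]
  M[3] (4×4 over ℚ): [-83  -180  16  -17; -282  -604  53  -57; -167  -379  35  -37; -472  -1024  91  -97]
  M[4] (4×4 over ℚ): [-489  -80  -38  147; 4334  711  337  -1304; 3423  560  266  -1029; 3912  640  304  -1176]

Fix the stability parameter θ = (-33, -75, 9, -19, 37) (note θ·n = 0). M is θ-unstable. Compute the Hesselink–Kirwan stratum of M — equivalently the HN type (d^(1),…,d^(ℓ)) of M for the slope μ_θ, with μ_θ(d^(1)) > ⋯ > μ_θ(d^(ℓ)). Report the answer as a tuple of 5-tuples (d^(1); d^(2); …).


Via rank(M_{q-1}∘⋯∘M_p): M ≅ I[1,3], I[3,4], I[3,5]^2, I[4,4], I[5,5]^2.
μ_θ-semistable layers: μ^(1)=37; μ^(2)=9; μ^(3)=-5; μ^(4)=-19; μ^(5)=-54

((0, 0, 0, 0, 4); (0, 0, 1, 0, 0); (0, 0, 3, 3, 0); (0, 0, 0, 1, 0); (1, 1, 0, 0, 0))


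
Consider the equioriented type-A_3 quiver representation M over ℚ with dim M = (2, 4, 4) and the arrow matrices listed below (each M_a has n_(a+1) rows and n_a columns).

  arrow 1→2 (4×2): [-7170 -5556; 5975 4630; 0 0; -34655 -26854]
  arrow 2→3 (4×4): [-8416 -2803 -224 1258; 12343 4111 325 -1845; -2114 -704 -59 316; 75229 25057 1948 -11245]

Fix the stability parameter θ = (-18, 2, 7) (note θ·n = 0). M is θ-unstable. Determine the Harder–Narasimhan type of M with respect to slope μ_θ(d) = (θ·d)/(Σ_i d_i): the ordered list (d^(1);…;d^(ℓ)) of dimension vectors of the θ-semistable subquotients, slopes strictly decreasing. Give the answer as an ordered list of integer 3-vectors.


Interval decomposition of M: I[1,1], I[1,3], I[2,3]^3.
HN type (ℓ=3): μ^(1)=7; μ^(2)=2; μ^(3)=-18

((0, 0, 4); (0, 4, 0); (2, 0, 0))


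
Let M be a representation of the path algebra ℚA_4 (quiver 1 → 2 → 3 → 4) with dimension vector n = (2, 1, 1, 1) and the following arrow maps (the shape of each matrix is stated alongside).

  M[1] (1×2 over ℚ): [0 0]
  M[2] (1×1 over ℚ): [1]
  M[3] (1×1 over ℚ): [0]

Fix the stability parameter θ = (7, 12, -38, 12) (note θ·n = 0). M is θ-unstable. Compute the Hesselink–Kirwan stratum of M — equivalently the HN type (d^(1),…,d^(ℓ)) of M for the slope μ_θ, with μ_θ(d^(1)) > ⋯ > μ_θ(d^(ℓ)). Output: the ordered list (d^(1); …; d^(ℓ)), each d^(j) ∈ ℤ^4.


Interval decomposition of M: I[1,1]^2, I[2,3], I[4,4].
HN type (ℓ=3): μ^(1)=12; μ^(2)=7; μ^(3)=-13

((0, 0, 0, 1); (2, 0, 0, 0); (0, 1, 1, 0))


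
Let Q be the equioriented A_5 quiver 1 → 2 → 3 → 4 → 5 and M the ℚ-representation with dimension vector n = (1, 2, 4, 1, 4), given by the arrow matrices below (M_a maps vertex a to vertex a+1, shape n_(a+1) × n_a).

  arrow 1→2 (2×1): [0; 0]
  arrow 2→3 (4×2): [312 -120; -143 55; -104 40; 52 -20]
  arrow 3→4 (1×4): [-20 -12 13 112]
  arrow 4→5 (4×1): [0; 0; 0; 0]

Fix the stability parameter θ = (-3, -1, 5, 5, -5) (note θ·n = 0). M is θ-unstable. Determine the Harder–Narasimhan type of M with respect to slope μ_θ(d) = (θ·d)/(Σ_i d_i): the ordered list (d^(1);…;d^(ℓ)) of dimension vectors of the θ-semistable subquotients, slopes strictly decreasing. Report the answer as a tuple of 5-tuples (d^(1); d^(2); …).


Via rank(M_{q-1}∘⋯∘M_p): M ≅ I[1,1], I[2,2], I[2,4], I[3,3]^3, I[5,5]^4.
μ_θ-semistable layers: μ^(1)=5; μ^(2)=-1; μ^(3)=-3; μ^(4)=-5

((0, 0, 4, 1, 0); (0, 2, 0, 0, 0); (1, 0, 0, 0, 0); (0, 0, 0, 0, 4))


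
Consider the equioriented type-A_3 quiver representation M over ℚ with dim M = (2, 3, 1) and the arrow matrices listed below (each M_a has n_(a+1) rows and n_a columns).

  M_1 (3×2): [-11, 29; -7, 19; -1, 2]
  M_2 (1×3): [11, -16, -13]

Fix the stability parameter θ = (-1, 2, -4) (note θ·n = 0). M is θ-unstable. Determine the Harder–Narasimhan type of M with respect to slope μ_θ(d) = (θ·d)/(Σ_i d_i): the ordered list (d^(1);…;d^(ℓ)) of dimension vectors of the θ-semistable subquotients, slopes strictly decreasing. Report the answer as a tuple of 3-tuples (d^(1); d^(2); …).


Barcode: M ≅ I[1,2], I[1,3], I[2,2]. HN layers by μ_θ (2 steps, strictly decreasing):
  μ^(1)=2; μ^(2)=-1

((0, 2, 0); (2, 1, 1))


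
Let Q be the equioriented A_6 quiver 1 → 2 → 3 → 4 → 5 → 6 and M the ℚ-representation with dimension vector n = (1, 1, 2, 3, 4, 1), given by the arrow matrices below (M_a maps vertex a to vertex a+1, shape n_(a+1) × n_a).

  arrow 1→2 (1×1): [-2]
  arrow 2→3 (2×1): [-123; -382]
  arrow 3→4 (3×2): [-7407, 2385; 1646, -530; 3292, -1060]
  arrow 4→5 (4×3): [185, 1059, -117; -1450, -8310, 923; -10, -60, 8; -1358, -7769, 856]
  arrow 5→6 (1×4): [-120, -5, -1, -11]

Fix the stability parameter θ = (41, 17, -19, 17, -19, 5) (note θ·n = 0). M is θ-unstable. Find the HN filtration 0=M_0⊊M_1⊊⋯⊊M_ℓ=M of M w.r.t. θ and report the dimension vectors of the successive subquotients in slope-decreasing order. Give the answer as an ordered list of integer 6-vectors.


Barcode: M ≅ I[1,5], I[3,3], I[4,5], I[4,6], I[5,5]. HN layers by μ_θ (4 steps, strictly decreasing):
  μ^(1)=37/5; μ^(2)=5; μ^(3)=-1; μ^(4)=-19

((1, 1, 1, 1, 1, 0); (0, 0, 0, 0, 0, 1); (0, 0, 0, 2, 2, 0); (0, 0, 1, 0, 1, 0))


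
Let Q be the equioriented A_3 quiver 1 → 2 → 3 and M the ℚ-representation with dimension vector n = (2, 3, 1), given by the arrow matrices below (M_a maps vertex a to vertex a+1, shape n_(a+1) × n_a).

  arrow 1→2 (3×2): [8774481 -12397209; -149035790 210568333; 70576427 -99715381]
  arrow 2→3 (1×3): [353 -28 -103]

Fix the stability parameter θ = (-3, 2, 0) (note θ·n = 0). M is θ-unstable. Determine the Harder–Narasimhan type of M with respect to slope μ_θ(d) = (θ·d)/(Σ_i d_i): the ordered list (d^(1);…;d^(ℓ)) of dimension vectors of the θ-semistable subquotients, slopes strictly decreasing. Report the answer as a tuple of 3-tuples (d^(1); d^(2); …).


Via rank(M_{q-1}∘⋯∘M_p): M ≅ I[1,2], I[1,3], I[2,2].
μ_θ-semistable layers: μ^(1)=2; μ^(2)=1; μ^(3)=-3

((0, 2, 0); (0, 1, 1); (2, 0, 0))


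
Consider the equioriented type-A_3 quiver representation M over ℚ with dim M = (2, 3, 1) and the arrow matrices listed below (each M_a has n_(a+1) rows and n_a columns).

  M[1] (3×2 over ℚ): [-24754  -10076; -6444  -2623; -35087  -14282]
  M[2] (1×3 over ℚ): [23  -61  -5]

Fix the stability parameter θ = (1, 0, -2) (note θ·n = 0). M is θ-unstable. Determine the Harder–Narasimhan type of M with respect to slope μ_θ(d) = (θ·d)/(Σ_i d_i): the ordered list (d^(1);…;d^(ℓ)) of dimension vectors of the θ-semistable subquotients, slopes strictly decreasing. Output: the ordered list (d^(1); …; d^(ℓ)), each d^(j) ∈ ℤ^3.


Interval decomposition of M: I[1,2], I[1,3], I[2,2].
HN type (ℓ=3): μ^(1)=1/2; μ^(2)=0; μ^(3)=-1/3

((1, 1, 0); (0, 1, 0); (1, 1, 1))


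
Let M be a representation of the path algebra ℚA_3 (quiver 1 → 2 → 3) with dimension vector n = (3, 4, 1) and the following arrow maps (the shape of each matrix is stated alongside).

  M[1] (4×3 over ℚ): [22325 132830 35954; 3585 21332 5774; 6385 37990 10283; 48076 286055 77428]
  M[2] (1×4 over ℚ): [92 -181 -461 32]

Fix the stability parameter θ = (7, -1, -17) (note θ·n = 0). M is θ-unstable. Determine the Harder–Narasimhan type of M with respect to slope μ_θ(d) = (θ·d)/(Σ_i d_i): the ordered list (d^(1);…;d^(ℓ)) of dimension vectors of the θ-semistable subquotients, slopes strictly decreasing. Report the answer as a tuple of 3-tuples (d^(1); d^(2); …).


Via rank(M_{q-1}∘⋯∘M_p): M ≅ I[1,2]^2, I[1,3], I[2,2].
μ_θ-semistable layers: μ^(1)=3; μ^(2)=-1; μ^(3)=-11/3

((2, 2, 0); (0, 1, 0); (1, 1, 1))


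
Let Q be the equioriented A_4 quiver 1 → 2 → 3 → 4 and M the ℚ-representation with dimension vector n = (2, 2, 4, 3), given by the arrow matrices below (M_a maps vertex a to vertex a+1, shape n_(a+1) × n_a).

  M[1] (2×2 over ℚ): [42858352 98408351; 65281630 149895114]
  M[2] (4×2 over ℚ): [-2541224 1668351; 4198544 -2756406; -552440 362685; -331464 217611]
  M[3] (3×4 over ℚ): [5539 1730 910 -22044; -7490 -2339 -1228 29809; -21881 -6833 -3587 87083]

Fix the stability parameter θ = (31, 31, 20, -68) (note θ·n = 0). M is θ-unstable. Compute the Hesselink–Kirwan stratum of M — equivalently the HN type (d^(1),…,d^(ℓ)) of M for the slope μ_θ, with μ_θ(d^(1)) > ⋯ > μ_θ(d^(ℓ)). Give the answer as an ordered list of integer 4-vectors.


Via rank(M_{q-1}∘⋯∘M_p): M ≅ I[1,2], I[1,4], I[3,3], I[3,4]^2.
μ_θ-semistable layers: μ^(1)=31; μ^(2)=20; μ^(3)=7/2; μ^(4)=-24

((1, 1, 0, 0); (0, 0, 1, 0); (1, 1, 1, 1); (0, 0, 2, 2))


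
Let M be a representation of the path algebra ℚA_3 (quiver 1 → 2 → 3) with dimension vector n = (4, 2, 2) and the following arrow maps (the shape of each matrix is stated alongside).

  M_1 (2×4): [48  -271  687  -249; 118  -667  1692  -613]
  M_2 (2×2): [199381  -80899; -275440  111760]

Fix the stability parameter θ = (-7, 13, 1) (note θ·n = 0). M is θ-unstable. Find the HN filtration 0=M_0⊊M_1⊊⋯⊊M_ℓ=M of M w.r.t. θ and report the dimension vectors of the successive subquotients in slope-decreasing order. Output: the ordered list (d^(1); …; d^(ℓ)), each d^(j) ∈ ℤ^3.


Barcode: M ≅ I[1,1]^2, I[1,2], I[1,3], I[3,3]. HN layers by μ_θ (4 steps, strictly decreasing):
  μ^(1)=13; μ^(2)=7; μ^(3)=1; μ^(4)=-7

((0, 1, 0); (0, 1, 1); (0, 0, 1); (4, 0, 0))


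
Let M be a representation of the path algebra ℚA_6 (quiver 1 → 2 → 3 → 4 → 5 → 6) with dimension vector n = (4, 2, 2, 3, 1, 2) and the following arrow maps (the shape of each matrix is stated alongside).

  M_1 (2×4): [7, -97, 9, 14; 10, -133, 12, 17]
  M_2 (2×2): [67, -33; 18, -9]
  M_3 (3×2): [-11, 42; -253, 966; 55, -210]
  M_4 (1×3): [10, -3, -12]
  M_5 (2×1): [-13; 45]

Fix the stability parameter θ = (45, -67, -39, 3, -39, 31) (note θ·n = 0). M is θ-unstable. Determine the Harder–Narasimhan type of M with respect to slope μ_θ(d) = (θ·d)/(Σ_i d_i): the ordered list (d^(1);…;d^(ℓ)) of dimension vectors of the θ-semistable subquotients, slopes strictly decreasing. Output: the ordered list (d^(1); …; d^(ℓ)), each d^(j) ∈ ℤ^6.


Barcode: M ≅ I[1,1]^2, I[1,3], I[1,6], I[4,4]^2, I[6,6]. HN layers by μ_θ (5 steps, strictly decreasing):
  μ^(1)=45; μ^(2)=31; μ^(3)=3; μ^(4)=-18; μ^(5)=-61/3

((2, 0, 0, 0, 0, 0); (0, 0, 0, 0, 0, 2); (0, 0, 0, 2, 0, 0); (0, 0, 0, 1, 1, 0); (2, 2, 2, 0, 0, 0))


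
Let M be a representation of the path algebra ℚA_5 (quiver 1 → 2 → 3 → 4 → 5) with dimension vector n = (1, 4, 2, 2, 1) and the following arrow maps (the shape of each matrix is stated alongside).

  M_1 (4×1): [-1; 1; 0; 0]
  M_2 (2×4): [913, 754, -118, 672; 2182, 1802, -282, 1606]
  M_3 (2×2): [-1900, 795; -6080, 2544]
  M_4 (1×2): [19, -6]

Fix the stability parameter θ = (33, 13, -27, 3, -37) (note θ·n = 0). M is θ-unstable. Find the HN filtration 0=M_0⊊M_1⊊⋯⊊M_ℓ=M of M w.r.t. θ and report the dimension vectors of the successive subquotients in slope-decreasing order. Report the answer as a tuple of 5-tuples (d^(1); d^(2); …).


Barcode: M ≅ I[1,3], I[2,2]^2, I[2,5], I[4,4]. HN layers by μ_θ (4 steps, strictly decreasing):
  μ^(1)=13; μ^(2)=19/3; μ^(3)=3; μ^(4)=-12

((0, 2, 0, 0, 0); (1, 1, 1, 0, 0); (0, 0, 0, 1, 0); (0, 1, 1, 1, 1))


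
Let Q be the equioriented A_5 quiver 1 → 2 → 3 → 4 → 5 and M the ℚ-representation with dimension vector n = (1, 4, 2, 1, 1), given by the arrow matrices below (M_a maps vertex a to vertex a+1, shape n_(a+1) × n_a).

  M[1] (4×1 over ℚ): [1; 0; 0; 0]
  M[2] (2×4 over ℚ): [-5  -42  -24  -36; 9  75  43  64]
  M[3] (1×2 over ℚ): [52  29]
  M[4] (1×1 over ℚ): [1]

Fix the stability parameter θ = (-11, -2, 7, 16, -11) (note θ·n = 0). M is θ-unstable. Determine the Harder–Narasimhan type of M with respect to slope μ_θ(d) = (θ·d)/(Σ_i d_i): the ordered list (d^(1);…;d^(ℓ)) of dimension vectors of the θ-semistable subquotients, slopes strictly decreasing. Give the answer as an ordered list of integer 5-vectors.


Via rank(M_{q-1}∘⋯∘M_p): M ≅ I[1,5], I[2,2]^2, I[2,3].
μ_θ-semistable layers: μ^(1)=7; μ^(2)=4; μ^(3)=-2; μ^(4)=-11

((0, 0, 1, 0, 0); (0, 0, 1, 1, 1); (0, 4, 0, 0, 0); (1, 0, 0, 0, 0))


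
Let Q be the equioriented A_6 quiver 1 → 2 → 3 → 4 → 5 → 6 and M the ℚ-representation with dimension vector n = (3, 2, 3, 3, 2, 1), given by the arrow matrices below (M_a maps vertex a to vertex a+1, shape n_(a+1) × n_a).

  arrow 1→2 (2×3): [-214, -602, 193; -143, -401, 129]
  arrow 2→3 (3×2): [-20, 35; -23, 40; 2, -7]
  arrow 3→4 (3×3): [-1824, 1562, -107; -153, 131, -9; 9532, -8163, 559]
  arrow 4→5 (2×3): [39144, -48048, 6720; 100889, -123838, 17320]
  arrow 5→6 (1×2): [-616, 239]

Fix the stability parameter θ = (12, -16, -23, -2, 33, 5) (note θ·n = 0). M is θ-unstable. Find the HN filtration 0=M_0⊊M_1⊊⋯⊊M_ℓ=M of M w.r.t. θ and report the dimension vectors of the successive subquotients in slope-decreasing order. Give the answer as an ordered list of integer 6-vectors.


Barcode: M ≅ I[1,1], I[1,4], I[1,6], I[3,4], I[5,5]. HN layers by μ_θ (6 steps, strictly decreasing):
  μ^(1)=33; μ^(2)=19; μ^(3)=12; μ^(4)=-2; μ^(5)=-9; μ^(6)=-23

((0, 0, 0, 0, 1, 0); (0, 0, 0, 0, 1, 1); (1, 0, 0, 0, 0, 0); (0, 0, 0, 3, 0, 0); (2, 2, 2, 0, 0, 0); (0, 0, 1, 0, 0, 0))


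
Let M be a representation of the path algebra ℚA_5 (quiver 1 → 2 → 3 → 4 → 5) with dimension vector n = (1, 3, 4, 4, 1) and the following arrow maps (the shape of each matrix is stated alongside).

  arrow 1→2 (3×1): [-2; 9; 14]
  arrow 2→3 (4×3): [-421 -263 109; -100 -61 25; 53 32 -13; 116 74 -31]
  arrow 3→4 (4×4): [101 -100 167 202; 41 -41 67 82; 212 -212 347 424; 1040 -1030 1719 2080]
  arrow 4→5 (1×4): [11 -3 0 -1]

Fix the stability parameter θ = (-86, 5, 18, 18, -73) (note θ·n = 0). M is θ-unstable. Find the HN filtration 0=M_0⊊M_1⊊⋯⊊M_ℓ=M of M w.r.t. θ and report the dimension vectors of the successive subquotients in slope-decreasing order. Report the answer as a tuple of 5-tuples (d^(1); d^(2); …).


Barcode: M ≅ I[1,5], I[2,4]^2, I[3,3], I[4,4]. HN layers by μ_θ (4 steps, strictly decreasing):
  μ^(1)=18; μ^(2)=5; μ^(3)=-8; μ^(4)=-86

((0, 0, 3, 3, 0); (0, 2, 0, 0, 0); (0, 1, 1, 1, 1); (1, 0, 0, 0, 0))


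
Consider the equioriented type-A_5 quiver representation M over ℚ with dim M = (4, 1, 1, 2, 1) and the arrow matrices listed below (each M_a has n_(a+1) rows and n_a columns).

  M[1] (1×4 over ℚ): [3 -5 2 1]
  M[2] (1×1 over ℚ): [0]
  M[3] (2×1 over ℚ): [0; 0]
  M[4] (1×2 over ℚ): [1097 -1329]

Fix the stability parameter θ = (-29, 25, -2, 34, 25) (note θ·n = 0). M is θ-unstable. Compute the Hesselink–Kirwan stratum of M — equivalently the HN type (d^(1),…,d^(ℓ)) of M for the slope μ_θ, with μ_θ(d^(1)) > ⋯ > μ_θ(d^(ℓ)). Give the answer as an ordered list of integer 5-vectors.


Interval decomposition of M: I[1,1]^3, I[1,2], I[3,3], I[4,4], I[4,5].
HN type (ℓ=5): μ^(1)=34; μ^(2)=59/2; μ^(3)=25; μ^(4)=-2; μ^(5)=-29

((0, 0, 0, 1, 0); (0, 0, 0, 1, 1); (0, 1, 0, 0, 0); (0, 0, 1, 0, 0); (4, 0, 0, 0, 0))


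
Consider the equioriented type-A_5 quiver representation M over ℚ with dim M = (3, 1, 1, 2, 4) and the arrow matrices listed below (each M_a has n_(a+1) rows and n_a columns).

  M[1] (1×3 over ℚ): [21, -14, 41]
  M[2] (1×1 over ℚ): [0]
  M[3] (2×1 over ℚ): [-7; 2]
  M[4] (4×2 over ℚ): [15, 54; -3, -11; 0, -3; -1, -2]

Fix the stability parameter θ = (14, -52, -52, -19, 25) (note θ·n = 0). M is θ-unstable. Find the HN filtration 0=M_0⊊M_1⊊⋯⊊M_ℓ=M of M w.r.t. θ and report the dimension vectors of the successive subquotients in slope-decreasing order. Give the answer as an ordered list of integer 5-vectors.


Interval decomposition of M: I[1,1]^2, I[1,2], I[3,5], I[4,5], I[5,5]^2.
HN type (ℓ=4): μ^(1)=25; μ^(2)=14; μ^(3)=-19; μ^(4)=-52

((0, 0, 0, 0, 4); (2, 0, 0, 0, 0); (1, 1, 0, 2, 0); (0, 0, 1, 0, 0))


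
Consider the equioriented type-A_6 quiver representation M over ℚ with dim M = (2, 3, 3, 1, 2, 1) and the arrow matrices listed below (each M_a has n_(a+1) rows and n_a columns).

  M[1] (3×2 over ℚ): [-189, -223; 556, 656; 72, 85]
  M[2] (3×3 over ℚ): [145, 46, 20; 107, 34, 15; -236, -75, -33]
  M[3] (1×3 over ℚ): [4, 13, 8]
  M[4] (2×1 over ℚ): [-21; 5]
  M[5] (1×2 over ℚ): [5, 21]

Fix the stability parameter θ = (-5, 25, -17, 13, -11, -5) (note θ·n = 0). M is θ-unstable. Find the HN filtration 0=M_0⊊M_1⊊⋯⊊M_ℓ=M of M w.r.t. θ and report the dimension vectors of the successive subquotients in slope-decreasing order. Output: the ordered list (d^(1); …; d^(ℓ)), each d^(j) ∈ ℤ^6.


Interval decomposition of M: I[1,3], I[1,5], I[2,3], I[5,6].
HN type (ℓ=4): μ^(1)=4; μ^(2)=5/2; μ^(3)=-5; μ^(4)=-11

((0, 2, 2, 0, 0, 0); (0, 1, 1, 1, 1, 0); (2, 0, 0, 0, 0, 1); (0, 0, 0, 0, 1, 0))


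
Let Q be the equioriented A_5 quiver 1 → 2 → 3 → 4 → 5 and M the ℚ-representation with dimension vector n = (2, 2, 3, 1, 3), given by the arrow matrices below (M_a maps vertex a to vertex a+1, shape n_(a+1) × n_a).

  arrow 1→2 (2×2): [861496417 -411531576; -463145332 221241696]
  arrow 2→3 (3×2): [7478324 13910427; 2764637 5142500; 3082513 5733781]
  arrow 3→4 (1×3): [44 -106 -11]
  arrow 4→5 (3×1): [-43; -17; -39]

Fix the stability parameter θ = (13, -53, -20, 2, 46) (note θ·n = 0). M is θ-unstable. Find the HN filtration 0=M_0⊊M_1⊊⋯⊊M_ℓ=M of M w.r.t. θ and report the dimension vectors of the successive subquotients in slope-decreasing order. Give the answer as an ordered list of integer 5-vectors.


Via rank(M_{q-1}∘⋯∘M_p): M ≅ I[1,1], I[1,5], I[2,3], I[3,3], I[5,5]^2.
μ_θ-semistable layers: μ^(1)=46; μ^(2)=13; μ^(3)=2; μ^(4)=-20; μ^(5)=-53

((0, 0, 0, 0, 3); (1, 0, 0, 0, 0); (0, 0, 0, 1, 0); (1, 1, 3, 0, 0); (0, 1, 0, 0, 0))


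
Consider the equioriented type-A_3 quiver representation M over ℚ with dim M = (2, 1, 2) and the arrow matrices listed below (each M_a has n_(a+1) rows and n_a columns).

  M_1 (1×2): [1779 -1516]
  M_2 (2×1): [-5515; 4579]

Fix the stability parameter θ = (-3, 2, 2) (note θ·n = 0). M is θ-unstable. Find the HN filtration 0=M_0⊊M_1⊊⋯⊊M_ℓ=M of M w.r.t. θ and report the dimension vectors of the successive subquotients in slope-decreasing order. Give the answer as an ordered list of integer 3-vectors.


Barcode: M ≅ I[1,1], I[1,3], I[3,3]. HN layers by μ_θ (2 steps, strictly decreasing):
  μ^(1)=2; μ^(2)=-3

((0, 1, 2); (2, 0, 0))


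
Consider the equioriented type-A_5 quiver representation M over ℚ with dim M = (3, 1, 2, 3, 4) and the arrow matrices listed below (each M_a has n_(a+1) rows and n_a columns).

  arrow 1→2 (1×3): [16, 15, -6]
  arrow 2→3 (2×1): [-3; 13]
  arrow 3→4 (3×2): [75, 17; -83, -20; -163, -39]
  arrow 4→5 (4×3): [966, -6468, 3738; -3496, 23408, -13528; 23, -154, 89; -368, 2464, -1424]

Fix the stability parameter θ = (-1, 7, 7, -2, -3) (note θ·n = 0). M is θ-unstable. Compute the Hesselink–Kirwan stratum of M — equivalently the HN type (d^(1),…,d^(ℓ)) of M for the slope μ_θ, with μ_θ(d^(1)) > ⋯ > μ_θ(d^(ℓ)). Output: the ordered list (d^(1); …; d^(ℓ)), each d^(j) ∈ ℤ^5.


Interval decomposition of M: I[1,1]^2, I[1,4], I[3,4], I[4,5], I[5,5]^3.
HN type (ℓ=5): μ^(1)=4; μ^(2)=5/2; μ^(3)=-1; μ^(4)=-5/2; μ^(5)=-3

((0, 1, 1, 1, 0); (0, 0, 1, 1, 0); (3, 0, 0, 0, 0); (0, 0, 0, 1, 1); (0, 0, 0, 0, 3))
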